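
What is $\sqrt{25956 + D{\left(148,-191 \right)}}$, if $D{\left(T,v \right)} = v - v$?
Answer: $6 \sqrt{721} \approx 161.11$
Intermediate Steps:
$D{\left(T,v \right)} = 0$
$\sqrt{25956 + D{\left(148,-191 \right)}} = \sqrt{25956 + 0} = \sqrt{25956} = 6 \sqrt{721}$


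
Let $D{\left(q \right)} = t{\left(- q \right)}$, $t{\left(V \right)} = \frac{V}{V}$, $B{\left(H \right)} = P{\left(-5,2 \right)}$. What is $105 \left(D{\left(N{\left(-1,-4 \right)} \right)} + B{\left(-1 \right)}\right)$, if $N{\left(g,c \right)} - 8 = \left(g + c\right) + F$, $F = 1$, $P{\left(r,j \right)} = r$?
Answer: $-420$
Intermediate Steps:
$B{\left(H \right)} = -5$
$t{\left(V \right)} = 1$
$N{\left(g,c \right)} = 9 + c + g$ ($N{\left(g,c \right)} = 8 + \left(\left(g + c\right) + 1\right) = 8 + \left(\left(c + g\right) + 1\right) = 8 + \left(1 + c + g\right) = 9 + c + g$)
$D{\left(q \right)} = 1$
$105 \left(D{\left(N{\left(-1,-4 \right)} \right)} + B{\left(-1 \right)}\right) = 105 \left(1 - 5\right) = 105 \left(-4\right) = -420$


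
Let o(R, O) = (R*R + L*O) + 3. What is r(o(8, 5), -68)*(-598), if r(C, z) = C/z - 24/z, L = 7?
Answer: 11661/17 ≈ 685.94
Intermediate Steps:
o(R, O) = 3 + R**2 + 7*O (o(R, O) = (R*R + 7*O) + 3 = (R**2 + 7*O) + 3 = 3 + R**2 + 7*O)
r(C, z) = -24/z + C/z
r(o(8, 5), -68)*(-598) = ((-24 + (3 + 8**2 + 7*5))/(-68))*(-598) = -(-24 + (3 + 64 + 35))/68*(-598) = -(-24 + 102)/68*(-598) = -1/68*78*(-598) = -39/34*(-598) = 11661/17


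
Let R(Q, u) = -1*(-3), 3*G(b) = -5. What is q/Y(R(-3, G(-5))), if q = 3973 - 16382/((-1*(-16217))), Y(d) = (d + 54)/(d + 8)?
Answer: 236183783/308123 ≈ 766.52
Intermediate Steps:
G(b) = -5/3 (G(b) = (1/3)*(-5) = -5/3)
R(Q, u) = 3
Y(d) = (54 + d)/(8 + d)
q = 64413759/16217 (q = 3973 - 16382/16217 = 64413759/16217 ≈ 3972.0)
q/Y(R(-3, G(-5))) = 64413759/(16217*(((54 + 3)/(8 + 3)))) = 64413759/(16217*((57/11))) = 64413759/(16217*(((1/11)*57))) = 64413759/(16217*(57/11)) = (64413759/16217)*(11/57) = 236183783/308123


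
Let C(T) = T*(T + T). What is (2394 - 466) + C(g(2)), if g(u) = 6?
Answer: 2000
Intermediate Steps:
C(T) = 2*T² (C(T) = T*(2*T) = 2*T²)
(2394 - 466) + C(g(2)) = (2394 - 466) + 2*6² = 1928 + 2*36 = 1928 + 72 = 2000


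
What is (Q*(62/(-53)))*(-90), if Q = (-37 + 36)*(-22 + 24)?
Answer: -11160/53 ≈ -210.57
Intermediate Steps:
Q = -2 (Q = -1*2 = -2)
(Q*(62/(-53)))*(-90) = -124/(-53)*(-90) = -124*(-1)/53*(-90) = -2*(-62/53)*(-90) = (124/53)*(-90) = -11160/53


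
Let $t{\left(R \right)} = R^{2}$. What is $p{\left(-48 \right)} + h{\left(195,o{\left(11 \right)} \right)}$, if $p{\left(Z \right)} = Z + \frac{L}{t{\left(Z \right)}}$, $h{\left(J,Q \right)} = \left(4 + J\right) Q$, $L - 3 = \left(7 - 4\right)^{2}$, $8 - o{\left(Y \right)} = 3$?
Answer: $\frac{181825}{192} \approx 947.0$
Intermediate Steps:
$o{\left(Y \right)} = 5$ ($o{\left(Y \right)} = 8 - 3 = 5$)
$L = 12$ ($L = 3 + \left(7 - 4\right)^{2} = 3 + 3^{2} = 3 + 9 = 12$)
$h{\left(J,Q \right)} = Q \left(4 + J\right)$
$p{\left(Z \right)} = Z + \frac{12}{Z^{2}}$
$p{\left(-48 \right)} + h{\left(195,o{\left(11 \right)} \right)} = \left(-48 + \frac{12}{2304}\right) + 5 \left(4 + 195\right) = \left(-48 + 12 \cdot \frac{1}{2304}\right) + 5 \cdot 199 = \left(-48 + \frac{1}{192}\right) + 995 = - \frac{9215}{192} + 995 = \frac{181825}{192}$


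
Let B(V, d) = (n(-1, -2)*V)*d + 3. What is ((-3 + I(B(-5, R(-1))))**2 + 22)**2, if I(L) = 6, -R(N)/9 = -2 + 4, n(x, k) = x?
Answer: 961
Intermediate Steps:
R(N) = -18 (R(N) = -9*(-2 + 4) = -9*2 = -18)
B(V, d) = 3 - V*d (B(V, d) = (-V)*d + 3 = -V*d + 3 = 3 - V*d)
((-3 + I(B(-5, R(-1))))**2 + 22)**2 = ((-3 + 6)**2 + 22)**2 = (3**2 + 22)**2 = (9 + 22)**2 = 31**2 = 961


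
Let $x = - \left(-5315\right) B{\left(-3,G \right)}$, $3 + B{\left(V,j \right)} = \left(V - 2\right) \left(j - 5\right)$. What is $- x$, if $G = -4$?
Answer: $-223230$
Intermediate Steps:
$B{\left(V,j \right)} = -3 + \left(-5 + j\right) \left(-2 + V\right)$ ($B{\left(V,j \right)} = -3 + \left(V - 2\right) \left(j - 5\right) = -3 + \left(-2 + V\right) \left(-5 + j\right) = -3 + \left(-5 + j\right) \left(-2 + V\right)$)
$x = 223230$ ($x = - \left(-5315\right) \left(7 - -15 - -8 - -12\right) = - \left(-5315\right) \left(7 + 15 + 8 + 12\right) = - \left(-5315\right) 42 = \left(-1\right) \left(-223230\right) = 223230$)
$- x = \left(-1\right) 223230 = -223230$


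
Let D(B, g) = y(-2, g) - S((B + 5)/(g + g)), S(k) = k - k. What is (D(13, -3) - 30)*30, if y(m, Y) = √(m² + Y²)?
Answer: -900 + 30*√13 ≈ -791.83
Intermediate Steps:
S(k) = 0
y(m, Y) = √(Y² + m²)
D(B, g) = √(4 + g²) (D(B, g) = √(g² + (-2)²) - 1*0 = √(g² + 4) + 0 = √(4 + g²) + 0 = √(4 + g²))
(D(13, -3) - 30)*30 = (√(4 + (-3)²) - 30)*30 = (√(4 + 9) - 30)*30 = (√13 - 30)*30 = (-30 + √13)*30 = -900 + 30*√13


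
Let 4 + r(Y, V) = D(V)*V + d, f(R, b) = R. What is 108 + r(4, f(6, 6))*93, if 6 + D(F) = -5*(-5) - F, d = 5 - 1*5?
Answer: 6990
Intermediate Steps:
d = 0 (d = 5 - 5 = 0)
D(F) = 19 - F (D(F) = -6 + (-5*(-5) - F) = -6 + (25 - F) = 19 - F)
r(Y, V) = -4 + V*(19 - V) (r(Y, V) = -4 + ((19 - V)*V + 0) = -4 + (V*(19 - V) + 0) = -4 + V*(19 - V))
108 + r(4, f(6, 6))*93 = 108 + (-4 - 1*6*(-19 + 6))*93 = 108 + (-4 - 1*6*(-13))*93 = 108 + (-4 + 78)*93 = 108 + 74*93 = 108 + 6882 = 6990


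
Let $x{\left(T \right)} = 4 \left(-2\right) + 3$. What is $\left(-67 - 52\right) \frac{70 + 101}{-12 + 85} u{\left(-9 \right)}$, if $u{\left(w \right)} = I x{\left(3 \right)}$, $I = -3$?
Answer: $- \frac{305235}{73} \approx -4181.3$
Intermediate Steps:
$x{\left(T \right)} = -5$ ($x{\left(T \right)} = -8 + 3 = -5$)
$u{\left(w \right)} = 15$ ($u{\left(w \right)} = \left(-3\right) \left(-5\right) = 15$)
$\left(-67 - 52\right) \frac{70 + 101}{-12 + 85} u{\left(-9 \right)} = \left(-67 - 52\right) \frac{70 + 101}{-12 + 85} \cdot 15 = - 119 \cdot \frac{171}{73} \cdot 15 = - 119 \cdot 171 \cdot \frac{1}{73} \cdot 15 = \left(-119\right) \frac{171}{73} \cdot 15 = \left(- \frac{20349}{73}\right) 15 = - \frac{305235}{73}$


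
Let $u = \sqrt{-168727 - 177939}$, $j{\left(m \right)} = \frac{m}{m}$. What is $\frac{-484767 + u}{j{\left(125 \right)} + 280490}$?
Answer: $- \frac{161589}{93497} + \frac{i \sqrt{346666}}{280491} \approx -1.7283 + 0.0020991 i$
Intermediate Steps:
$j{\left(m \right)} = 1$
$u = i \sqrt{346666}$ ($u = \sqrt{-346666} = i \sqrt{346666} \approx 588.78 i$)
$\frac{-484767 + u}{j{\left(125 \right)} + 280490} = \frac{-484767 + i \sqrt{346666}}{1 + 280490} = \frac{-484767 + i \sqrt{346666}}{280491} = \left(-484767 + i \sqrt{346666}\right) \frac{1}{280491} = - \frac{161589}{93497} + \frac{i \sqrt{346666}}{280491}$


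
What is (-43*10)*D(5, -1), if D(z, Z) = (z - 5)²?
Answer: 0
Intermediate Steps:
D(z, Z) = (-5 + z)²
(-43*10)*D(5, -1) = (-43*10)*(-5 + 5)² = -430*0² = -430*0 = 0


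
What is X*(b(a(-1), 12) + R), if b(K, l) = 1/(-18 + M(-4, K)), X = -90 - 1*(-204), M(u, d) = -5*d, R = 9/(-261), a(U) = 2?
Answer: -3249/406 ≈ -8.0025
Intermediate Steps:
R = -1/29 (R = 9*(-1/261) = -1/29 ≈ -0.034483)
X = 114 (X = -90 + 204 = 114)
b(K, l) = 1/(-18 - 5*K)
X*(b(a(-1), 12) + R) = 114*(-1/(18 + 5*2) - 1/29) = 114*(-1/(18 + 10) - 1/29) = 114*(-1/28 - 1/29) = 114*(-57/812) = -3249/406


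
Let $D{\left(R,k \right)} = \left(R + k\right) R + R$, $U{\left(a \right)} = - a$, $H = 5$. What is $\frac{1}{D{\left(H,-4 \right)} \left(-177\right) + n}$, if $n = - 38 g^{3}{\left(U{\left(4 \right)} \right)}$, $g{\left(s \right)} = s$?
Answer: $\frac{1}{662} \approx 0.0015106$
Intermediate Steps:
$D{\left(R,k \right)} = R + R \left(R + k\right)$ ($D{\left(R,k \right)} = R \left(R + k\right) + R = R + R \left(R + k\right)$)
$n = 2432$ ($n = - 38 \left(\left(-1\right) 4\right)^{3} = - 38 \left(-4\right)^{3} = \left(-38\right) \left(-64\right) = 2432$)
$\frac{1}{D{\left(H,-4 \right)} \left(-177\right) + n} = \frac{1}{5 \left(1 + 5 - 4\right) \left(-177\right) + 2432} = \frac{1}{5 \cdot 2 \left(-177\right) + 2432} = \frac{1}{10 \left(-177\right) + 2432} = \frac{1}{-1770 + 2432} = \frac{1}{662}$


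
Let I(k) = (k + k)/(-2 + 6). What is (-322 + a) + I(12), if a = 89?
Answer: -227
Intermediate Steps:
I(k) = k/2 (I(k) = (2*k)/4 = (2*k)*(1/4) = k/2)
(-322 + a) + I(12) = (-322 + 89) + (1/2)*12 = -233 + 6 = -227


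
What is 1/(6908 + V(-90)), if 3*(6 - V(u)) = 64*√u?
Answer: 3457/23922178 + 16*I*√10/11961089 ≈ 0.00014451 + 4.2301e-6*I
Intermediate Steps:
V(u) = 6 - 64*√u/3
1/(6908 + V(-90)) = 1/(6908 + (6 - 64*I*√10)) = 1/(6914 - 64*I*√10)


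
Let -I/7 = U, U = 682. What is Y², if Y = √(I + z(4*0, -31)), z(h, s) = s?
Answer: -4805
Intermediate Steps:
I = -4774 (I = -7*682 = -4774)
Y = 31*I*√5 (Y = √(-4774 - 31) = √(-4805) = 31*I*√5 ≈ 69.318*I)
Y² = (31*I*√5)² = -4805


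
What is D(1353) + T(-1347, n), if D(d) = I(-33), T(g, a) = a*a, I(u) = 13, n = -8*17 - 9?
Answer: 21038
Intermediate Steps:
n = -145 (n = -136 - 9 = -145)
T(g, a) = a²
D(d) = 13
D(1353) + T(-1347, n) = 13 + (-145)² = 13 + 21025 = 21038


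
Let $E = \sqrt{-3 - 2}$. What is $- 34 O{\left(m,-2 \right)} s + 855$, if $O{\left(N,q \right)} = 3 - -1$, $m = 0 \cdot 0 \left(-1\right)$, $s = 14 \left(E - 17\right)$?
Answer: $33223 - 1904 i \sqrt{5} \approx 33223.0 - 4257.5 i$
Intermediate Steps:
$E = i \sqrt{5}$ ($E = \sqrt{-5} = i \sqrt{5} \approx 2.2361 i$)
$s = -238 + 14 i \sqrt{5}$ ($s = 14 \left(i \sqrt{5} - 17\right) = 14 \left(-17 + i \sqrt{5}\right) = -238 + 14 i \sqrt{5} \approx -238.0 + 31.305 i$)
$m = 0$ ($m = 0 \left(-1\right) = 0$)
$O{\left(N,q \right)} = 4$ ($O{\left(N,q \right)} = 3 + 1 = 4$)
$- 34 O{\left(m,-2 \right)} s + 855 = \left(-34\right) 4 \left(-238 + 14 i \sqrt{5}\right) + 855 = - 136 \left(-238 + 14 i \sqrt{5}\right) + 855 = \left(32368 - 1904 i \sqrt{5}\right) + 855 = 33223 - 1904 i \sqrt{5}$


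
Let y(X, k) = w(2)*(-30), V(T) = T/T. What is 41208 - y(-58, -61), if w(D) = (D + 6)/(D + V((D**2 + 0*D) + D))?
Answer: 41288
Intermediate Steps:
V(T) = 1
w(D) = (6 + D)/(1 + D) (w(D) = (D + 6)/(D + 1) = (6 + D)/(1 + D))
y(X, k) = -80 (y(X, k) = ((6 + 2)/(1 + 2))*(-30) = (8/3)*(-30) = -80)
41208 - y(-58, -61) = 41208 - 1*(-80) = 41208 + 80 = 41288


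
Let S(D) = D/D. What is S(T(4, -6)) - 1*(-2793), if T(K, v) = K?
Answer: 2794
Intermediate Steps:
S(D) = 1
S(T(4, -6)) - 1*(-2793) = 1 - 1*(-2793) = 1 + 2793 = 2794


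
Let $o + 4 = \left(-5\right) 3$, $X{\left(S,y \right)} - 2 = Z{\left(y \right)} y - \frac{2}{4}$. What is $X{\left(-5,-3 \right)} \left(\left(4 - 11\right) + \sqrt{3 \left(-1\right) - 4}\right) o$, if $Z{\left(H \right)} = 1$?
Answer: $- \frac{399}{2} + \frac{57 i \sqrt{7}}{2} \approx -199.5 + 75.404 i$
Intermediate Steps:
$X{\left(S,y \right)} = \frac{3}{2} + y$ ($X{\left(S,y \right)} = 2 + \left(1 y - \frac{2}{4}\right) = 2 + \left(y - \frac{1}{2}\right) = 2 + \left(- \frac{1}{2} + y\right) = \frac{3}{2} + y$)
$o = -19$ ($o = -4 - 15 = -19$)
$X{\left(-5,-3 \right)} \left(\left(4 - 11\right) + \sqrt{3 \left(-1\right) - 4}\right) o = \left(\frac{3}{2} - 3\right) \left(\left(4 - 11\right) + \sqrt{3 \left(-1\right) - 4}\right) \left(-19\right) = - \frac{3 \left(-7 + \sqrt{-3 - 4}\right)}{2} \left(-19\right) = - \frac{3 \left(-7 + \sqrt{-7}\right)}{2} \left(-19\right) = - \frac{3 \left(-7 + i \sqrt{7}\right)}{2} \left(-19\right) = \left(\frac{21}{2} - \frac{3 i \sqrt{7}}{2}\right) \left(-19\right) = - \frac{399}{2} + \frac{57 i \sqrt{7}}{2}$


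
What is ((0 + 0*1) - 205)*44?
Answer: -9020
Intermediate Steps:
((0 + 0*1) - 205)*44 = ((0 + 0) - 205)*44 = (0 - 205)*44 = -205*44 = -9020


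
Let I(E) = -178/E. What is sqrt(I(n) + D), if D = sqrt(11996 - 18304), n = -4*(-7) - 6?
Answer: sqrt(-979 + 242*I*sqrt(1577))/11 ≈ 5.9893 + 6.6304*I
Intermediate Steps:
n = 22 (n = 28 - 6 = 22)
D = 2*I*sqrt(1577) (D = sqrt(-6308) = 2*I*sqrt(1577) ≈ 79.423*I)
sqrt(I(n) + D) = sqrt(-178/22 + 2*I*sqrt(1577)) = sqrt(-178*1/22 + 2*I*sqrt(1577)) = sqrt(-89/11 + 2*I*sqrt(1577))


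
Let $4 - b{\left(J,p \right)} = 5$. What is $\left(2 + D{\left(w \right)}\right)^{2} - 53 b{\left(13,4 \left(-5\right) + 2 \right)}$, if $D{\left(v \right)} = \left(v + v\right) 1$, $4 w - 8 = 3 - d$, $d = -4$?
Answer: $\frac{573}{4} \approx 143.25$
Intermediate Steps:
$b{\left(J,p \right)} = -1$ ($b{\left(J,p \right)} = 4 - 5 = -1$)
$w = \frac{15}{4}$ ($w = 2 + \frac{3 - -4}{4} = 2 + \frac{3 + 4}{4} = 2 + \frac{1}{4} \cdot 7 = 2 + \frac{7}{4} = \frac{15}{4} \approx 3.75$)
$D{\left(v \right)} = 2 v$ ($D{\left(v \right)} = 2 v 1 = 2 v$)
$\left(2 + D{\left(w \right)}\right)^{2} - 53 b{\left(13,4 \left(-5\right) + 2 \right)} = \left(2 + 2 \cdot \frac{15}{4}\right)^{2} - -53 = \left(2 + \frac{15}{2}\right)^{2} + 53 = \left(\frac{19}{2}\right)^{2} + 53 = \frac{361}{4} + 53 = \frac{573}{4}$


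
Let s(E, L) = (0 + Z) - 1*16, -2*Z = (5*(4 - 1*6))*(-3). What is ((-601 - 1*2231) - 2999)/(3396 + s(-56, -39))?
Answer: -5831/3365 ≈ -1.7328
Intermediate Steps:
Z = -15 (Z = -5*(4 - 1*6)*(-3)/2 = -5*(4 - 6)*(-3)/2 = -5*(-2)*(-3)/2 = -(-5)*(-3) = -½*30 = -15)
s(E, L) = -31 (s(E, L) = (0 - 15) - 1*16 = -15 - 16 = -31)
((-601 - 1*2231) - 2999)/(3396 + s(-56, -39)) = ((-601 - 1*2231) - 2999)/(3396 - 31) = ((-601 - 2231) - 2999)/3365 = (-2832 - 2999)*(1/3365) = -5831*1/3365 = -5831/3365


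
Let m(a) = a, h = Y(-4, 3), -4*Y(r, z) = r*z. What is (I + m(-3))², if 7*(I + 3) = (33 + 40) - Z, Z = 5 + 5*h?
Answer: 121/49 ≈ 2.4694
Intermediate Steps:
Y(r, z) = -r*z/4
h = 3 (h = -¼*(-4)*3 = 3)
Z = 20 (Z = 5 + 5*3 = 5 + 15 = 20)
I = 32/7 (I = -3 + ((33 + 40) - 1*20)/7 = -3 + (73 - 20)/7 = -3 + (⅐)*53 = -3 + 53/7 = 32/7 ≈ 4.5714)
(I + m(-3))² = (32/7 - 3)² = (11/7)² = 121/49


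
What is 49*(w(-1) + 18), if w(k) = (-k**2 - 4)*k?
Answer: 1127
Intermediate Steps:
w(k) = k*(-4 - k**2) (w(k) = (-4 - k**2)*k = k*(-4 - k**2))
49*(w(-1) + 18) = 49*(-1*(-1)*(4 + (-1)**2) + 18) = 49*(-1*(-1)*(4 + 1) + 18) = 49*(-1*(-1)*5 + 18) = 49*(5 + 18) = 49*23 = 1127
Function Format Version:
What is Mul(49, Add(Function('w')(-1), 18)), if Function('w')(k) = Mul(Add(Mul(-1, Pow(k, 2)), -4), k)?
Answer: 1127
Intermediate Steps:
Function('w')(k) = Mul(k, Add(-4, Mul(-1, Pow(k, 2)))) (Function('w')(k) = Mul(Add(-4, Mul(-1, Pow(k, 2))), k) = Mul(k, Add(-4, Mul(-1, Pow(k, 2)))))
Mul(49, Add(Function('w')(-1), 18)) = Mul(49, Add(Mul(-1, -1, Add(4, Pow(-1, 2))), 18)) = Mul(49, Add(Mul(-1, -1, Add(4, 1)), 18)) = Mul(49, Add(Mul(-1, -1, 5), 18)) = Mul(49, Add(5, 18)) = Mul(49, 23) = 1127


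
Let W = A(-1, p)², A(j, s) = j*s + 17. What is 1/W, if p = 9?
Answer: 1/64 ≈ 0.015625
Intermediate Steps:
A(j, s) = 17 + j*s
W = 64 (W = (17 - 1*9)² = (17 - 9)² = 8² = 64)
1/W = 1/64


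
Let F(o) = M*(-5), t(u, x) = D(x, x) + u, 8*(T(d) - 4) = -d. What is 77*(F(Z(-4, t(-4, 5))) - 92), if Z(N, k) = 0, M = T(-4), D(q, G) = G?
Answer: -17633/2 ≈ -8816.5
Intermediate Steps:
T(d) = 4 - d/8 (T(d) = 4 + (-d)/8 = 4 - d/8)
M = 9/2 (M = 4 - ⅛*(-4) = 4 + ½ = 9/2 ≈ 4.5000)
t(u, x) = u + x (t(u, x) = x + u = u + x)
F(o) = -45/2 (F(o) = (9/2)*(-5) = -45/2)
77*(F(Z(-4, t(-4, 5))) - 92) = 77*(-45/2 - 92) = 77*(-229/2) = -17633/2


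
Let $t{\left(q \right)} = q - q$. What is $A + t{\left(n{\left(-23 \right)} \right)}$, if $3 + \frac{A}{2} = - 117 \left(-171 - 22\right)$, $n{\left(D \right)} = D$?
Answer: $45156$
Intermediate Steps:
$A = 45156$ ($A = -6 + 2 \left(- 117 \left(-171 - 22\right)\right) = -6 + 2 \left(\left(-117\right) \left(-193\right)\right) = -6 + 2 \cdot 22581 = -6 + 45162 = 45156$)
$t{\left(q \right)} = 0$
$A + t{\left(n{\left(-23 \right)} \right)} = 45156 + 0 = 45156$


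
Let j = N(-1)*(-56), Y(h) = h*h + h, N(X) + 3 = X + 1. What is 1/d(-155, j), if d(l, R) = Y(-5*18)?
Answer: 1/8010 ≈ 0.00012484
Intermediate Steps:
N(X) = -2 + X (N(X) = -3 + (X + 1) = -3 + (1 + X) = -2 + X)
Y(h) = h + h**2 (Y(h) = h**2 + h = h + h**2)
j = 168 (j = (-2 - 1)*(-56) = -3*(-56) = 168)
d(l, R) = 8010 (d(l, R) = (-5*18)*(1 - 5*18) = -90*(1 - 90) = -90*(-89) = 8010)
1/d(-155, j) = 1/8010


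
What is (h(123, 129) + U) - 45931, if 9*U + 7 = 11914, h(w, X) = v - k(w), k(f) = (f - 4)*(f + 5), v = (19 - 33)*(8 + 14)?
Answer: -60148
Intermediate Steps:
v = -308 (v = -14*22 = -308)
k(f) = (-4 + f)*(5 + f)
h(w, X) = -288 - w - w**2 (h(w, X) = -308 - (-20 + w + w**2) = -308 + (20 - w - w**2) = -288 - w - w**2)
U = 1323 (U = -7/9 + (1/9)*11914 = -7/9 + 11914/9 = 1323)
(h(123, 129) + U) - 45931 = ((-288 - 1*123 - 1*123**2) + 1323) - 45931 = ((-288 - 123 - 1*15129) + 1323) - 45931 = ((-288 - 123 - 15129) + 1323) - 45931 = (-15540 + 1323) - 45931 = -14217 - 45931 = -60148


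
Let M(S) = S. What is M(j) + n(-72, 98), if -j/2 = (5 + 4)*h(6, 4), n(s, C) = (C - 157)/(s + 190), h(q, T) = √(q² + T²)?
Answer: -½ - 36*√13 ≈ -130.30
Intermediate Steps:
h(q, T) = √(T² + q²)
n(s, C) = (-157 + C)/(190 + s)
j = -36*√13 (j = -2*(5 + 4)*√(4² + 6²) = -18*√(16 + 36) = -18*√52 = -18*2*√13 = -36*√13 ≈ -129.80)
M(j) + n(-72, 98) = -36*√13 + (-157 + 98)/(190 - 72) = -36*√13 - 59/118 = -36*√13 + (1/118)*(-59) = -36*√13 - ½ = -½ - 36*√13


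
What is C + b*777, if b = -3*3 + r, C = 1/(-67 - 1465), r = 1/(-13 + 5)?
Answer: -21724145/3064 ≈ -7090.1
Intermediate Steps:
r = -⅛ (r = 1/(-8) = -⅛ ≈ -0.12500)
C = -1/1532 (C = 1/(-1532) = -1/1532 ≈ -0.00065274)
b = -73/8 (b = -3*3 - ⅛ = -9 - ⅛ = -73/8 ≈ -9.1250)
C + b*777 = -1/1532 - 73/8*777 = -1/1532 - 56721/8 = -21724145/3064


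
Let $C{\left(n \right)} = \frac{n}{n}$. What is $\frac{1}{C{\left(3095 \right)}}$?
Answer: $1$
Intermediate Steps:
$C{\left(n \right)} = 1$
$\frac{1}{C{\left(3095 \right)}} = 1^{-1} = 1$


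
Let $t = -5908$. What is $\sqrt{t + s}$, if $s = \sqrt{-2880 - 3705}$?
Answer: $\sqrt{-5908 + i \sqrt{6585}} \approx 0.5279 + 76.865 i$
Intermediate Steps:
$s = i \sqrt{6585}$ ($s = \sqrt{-2880 + \left(-8188 + 4483\right)} = \sqrt{-2880 - 3705} = \sqrt{-6585} = i \sqrt{6585} \approx 81.148 i$)
$\sqrt{t + s} = \sqrt{-5908 + i \sqrt{6585}}$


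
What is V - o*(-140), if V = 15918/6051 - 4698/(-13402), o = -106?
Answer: -200535914841/13515917 ≈ -14837.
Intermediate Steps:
V = 40293439/13515917 (V = 15918*(1/6051) - 4698*(-1/13402) = 5306/2017 + 2349/6701 = 40293439/13515917 ≈ 2.9812)
V - o*(-140) = 40293439/13515917 - (-106)*(-140) = 40293439/13515917 - 1*14840 = 40293439/13515917 - 14840 = -200535914841/13515917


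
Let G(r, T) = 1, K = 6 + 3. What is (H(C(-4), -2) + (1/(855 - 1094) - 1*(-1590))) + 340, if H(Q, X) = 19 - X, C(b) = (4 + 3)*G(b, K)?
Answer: 466288/239 ≈ 1951.0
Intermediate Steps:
K = 9
C(b) = 7 (C(b) = (4 + 3)*1 = 7*1 = 7)
(H(C(-4), -2) + (1/(855 - 1094) - 1*(-1590))) + 340 = ((19 - 1*(-2)) + (1/(855 - 1094) - 1*(-1590))) + 340 = ((19 + 2) + (1/(-239) + 1590)) + 340 = (21 + (-1/239 + 1590)) + 340 = (21 + 380009/239) + 340 = 385028/239 + 340 = 466288/239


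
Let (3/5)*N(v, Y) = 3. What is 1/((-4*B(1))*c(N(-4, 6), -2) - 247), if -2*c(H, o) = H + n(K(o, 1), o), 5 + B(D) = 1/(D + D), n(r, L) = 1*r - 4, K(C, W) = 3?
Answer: -1/283 ≈ -0.0035336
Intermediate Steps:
n(r, L) = -4 + r (n(r, L) = r - 4 = -4 + r)
N(v, Y) = 5 (N(v, Y) = (5/3)*3 = 5)
B(D) = -5 + 1/(2*D) (B(D) = -5 + 1/(D + D) = -5 + 1/(2*D))
c(H, o) = ½ - H/2 (c(H, o) = -(H + (-4 + 3))/2 = -(H - 1)/2 = -(-1 + H)/2 = ½ - H/2)
1/((-4*B(1))*c(N(-4, 6), -2) - 247) = 1/((-4*(-5 + (½)/1))*(½ - ½*5) - 247) = 1/((-4*(-5 + (½)*1))*(½ - 5/2) - 247) = 1/(-4*(-5 + ½)*(-2) - 247) = 1/(-4*(-9/2)*(-2) - 247) = 1/(18*(-2) - 247) = 1/(-36 - 247) = 1/(-283) = -1/283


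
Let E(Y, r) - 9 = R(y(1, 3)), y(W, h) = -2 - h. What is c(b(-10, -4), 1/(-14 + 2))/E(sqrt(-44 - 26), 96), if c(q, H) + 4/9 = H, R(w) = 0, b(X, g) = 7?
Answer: -19/324 ≈ -0.058642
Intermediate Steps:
E(Y, r) = 9 (E(Y, r) = 9 + 0 = 9)
c(q, H) = -4/9 + H
c(b(-10, -4), 1/(-14 + 2))/E(sqrt(-44 - 26), 96) = (-4/9 + 1/(-14 + 2))/9 = (-4/9 + 1/(-12))*(1/9) = (-4/9 - 1/12)*(1/9) = -19/36*1/9 = -19/324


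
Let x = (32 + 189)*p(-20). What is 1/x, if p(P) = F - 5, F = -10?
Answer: -1/3315 ≈ -0.00030166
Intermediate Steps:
p(P) = -15 (p(P) = -10 - 5 = -15)
x = -3315 (x = (32 + 189)*(-15) = 221*(-15) = -3315)
1/x = 1/(-3315) = -1/3315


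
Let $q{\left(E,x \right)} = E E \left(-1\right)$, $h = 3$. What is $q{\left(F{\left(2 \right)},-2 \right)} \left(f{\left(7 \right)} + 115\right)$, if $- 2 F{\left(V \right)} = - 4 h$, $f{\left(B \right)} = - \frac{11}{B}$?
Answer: $- \frac{28584}{7} \approx -4083.4$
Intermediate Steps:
$F{\left(V \right)} = 6$ ($F{\left(V \right)} = - \frac{\left(-4\right) 3}{2} = \left(- \frac{1}{2}\right) \left(-12\right) = 6$)
$q{\left(E,x \right)} = - E^{2}$ ($q{\left(E,x \right)} = E^{2} \left(-1\right) = - E^{2}$)
$q{\left(F{\left(2 \right)},-2 \right)} \left(f{\left(7 \right)} + 115\right) = - 6^{2} \left(- \frac{11}{7} + 115\right) = \left(-1\right) 36 \left(\left(-11\right) \frac{1}{7} + 115\right) = - 36 \left(- \frac{11}{7} + 115\right) = \left(-36\right) \frac{794}{7} = - \frac{28584}{7}$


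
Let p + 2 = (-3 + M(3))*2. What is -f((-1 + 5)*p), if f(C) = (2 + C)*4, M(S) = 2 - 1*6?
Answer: 248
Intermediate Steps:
M(S) = -4 (M(S) = 2 - 6 = -4)
p = -16 (p = -2 + (-3 - 4)*2 = -2 - 7*2 = -2 - 14 = -16)
f(C) = 8 + 4*C
-f((-1 + 5)*p) = -(8 + 4*((-1 + 5)*(-16))) = -(8 + 4*(4*(-16))) = -(8 + 4*(-64)) = -(8 - 256) = -1*(-248) = 248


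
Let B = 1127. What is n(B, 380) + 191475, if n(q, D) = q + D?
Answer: 192982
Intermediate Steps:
n(q, D) = D + q
n(B, 380) + 191475 = (380 + 1127) + 191475 = 1507 + 191475 = 192982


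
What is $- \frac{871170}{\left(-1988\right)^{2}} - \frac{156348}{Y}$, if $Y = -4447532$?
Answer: $- \frac{5733532821}{30945927656} \approx -0.18528$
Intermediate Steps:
$- \frac{871170}{\left(-1988\right)^{2}} - \frac{156348}{Y} = - \frac{871170}{\left(-1988\right)^{2}} - \frac{156348}{-4447532} = - \frac{871170}{3952144} - - \frac{39087}{1111883} = \left(-871170\right) \frac{1}{3952144} + \frac{39087}{1111883} = - \frac{6135}{27832} + \frac{39087}{1111883} = - \frac{5733532821}{30945927656}$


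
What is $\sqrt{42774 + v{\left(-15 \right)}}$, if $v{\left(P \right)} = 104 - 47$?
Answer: $3 \sqrt{4759} \approx 206.96$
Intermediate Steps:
$v{\left(P \right)} = 57$
$\sqrt{42774 + v{\left(-15 \right)}} = \sqrt{42774 + 57} = \sqrt{42831} = 3 \sqrt{4759}$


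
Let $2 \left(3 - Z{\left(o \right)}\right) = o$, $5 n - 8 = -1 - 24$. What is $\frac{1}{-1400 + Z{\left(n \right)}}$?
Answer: $- \frac{10}{13953} \approx -0.00071669$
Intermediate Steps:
$n = - \frac{17}{5}$ ($n = \frac{8}{5} + \frac{-1 - 24}{5} = \frac{8}{5} + \frac{1}{5} \left(-25\right) = \frac{8}{5} - 5 = - \frac{17}{5} \approx -3.4$)
$Z{\left(o \right)} = 3 - \frac{o}{2}$
$\frac{1}{-1400 + Z{\left(n \right)}} = \frac{1}{-1400 + \left(3 - - \frac{17}{10}\right)} = \frac{1}{-1400 + \left(3 + \frac{17}{10}\right)} = \frac{1}{-1400 + \frac{47}{10}} = \frac{1}{- \frac{13953}{10}} = - \frac{10}{13953}$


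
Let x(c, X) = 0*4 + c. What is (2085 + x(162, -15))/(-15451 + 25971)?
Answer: 2247/10520 ≈ 0.21359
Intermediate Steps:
x(c, X) = c (x(c, X) = 0 + c = c)
(2085 + x(162, -15))/(-15451 + 25971) = (2085 + 162)/(-15451 + 25971) = 2247/10520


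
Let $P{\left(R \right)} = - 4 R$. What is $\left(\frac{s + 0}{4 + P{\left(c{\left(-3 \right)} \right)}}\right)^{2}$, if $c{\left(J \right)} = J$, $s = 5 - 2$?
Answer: $\frac{9}{256} \approx 0.035156$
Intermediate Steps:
$s = 3$ ($s = 5 - 2 = 3$)
$\left(\frac{s + 0}{4 + P{\left(c{\left(-3 \right)} \right)}}\right)^{2} = \left(\frac{3 + 0}{4 - -12}\right)^{2} = \left(\frac{3}{4 + 12}\right)^{2} = \left(\frac{3}{16}\right)^{2} = \frac{9}{256}$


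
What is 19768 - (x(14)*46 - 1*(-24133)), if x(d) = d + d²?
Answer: -14025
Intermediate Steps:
19768 - (x(14)*46 - 1*(-24133)) = 19768 - ((14*(1 + 14))*46 - 1*(-24133)) = 19768 - ((14*15)*46 + 24133) = 19768 - (210*46 + 24133) = 19768 - (9660 + 24133) = 19768 - 1*33793 = 19768 - 33793 = -14025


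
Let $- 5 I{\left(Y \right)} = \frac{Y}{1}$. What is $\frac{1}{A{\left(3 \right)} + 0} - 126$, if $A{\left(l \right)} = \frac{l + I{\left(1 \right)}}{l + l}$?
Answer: $- \frac{867}{7} \approx -123.86$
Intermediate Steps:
$I{\left(Y \right)} = - \frac{Y}{5}$ ($I{\left(Y \right)} = - \frac{Y 1^{-1}}{5} = - \frac{Y 1}{5} = - \frac{Y}{5}$)
$A{\left(l \right)} = \frac{- \frac{1}{5} + l}{2 l}$ ($A{\left(l \right)} = \frac{l - \frac{1}{5}}{l + l} = \frac{l - \frac{1}{5}}{2 l} = \left(- \frac{1}{5} + l\right) \frac{1}{2 l} = \frac{- \frac{1}{5} + l}{2 l}$)
$\frac{1}{A{\left(3 \right)} + 0} - 126 = \frac{1}{\frac{-1 + 5 \cdot 3}{10 \cdot 3} + 0} - 126 = \frac{1}{\frac{1}{10} \cdot \frac{1}{3} \left(-1 + 15\right) + 0} - 126 = \frac{1}{\frac{1}{10} \cdot \frac{1}{3} \cdot 14 + 0} - 126 = \frac{1}{\frac{7}{15} + 0} - 126 = \frac{1}{\frac{7}{15}} - 126 = \frac{15}{7} - 126 = - \frac{867}{7}$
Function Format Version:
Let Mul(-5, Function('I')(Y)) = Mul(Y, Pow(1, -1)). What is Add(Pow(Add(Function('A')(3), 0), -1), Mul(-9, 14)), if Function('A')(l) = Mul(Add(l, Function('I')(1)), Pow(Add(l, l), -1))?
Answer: Rational(-867, 7) ≈ -123.86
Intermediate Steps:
Function('I')(Y) = Mul(Rational(-1, 5), Y) (Function('I')(Y) = Mul(Rational(-1, 5), Mul(Y, Pow(1, -1))) = Mul(Rational(-1, 5), Mul(Y, 1)) = Mul(Rational(-1, 5), Y))
Function('A')(l) = Mul(Rational(1, 2), Pow(l, -1), Add(Rational(-1, 5), l)) (Function('A')(l) = Mul(Add(l, Mul(Rational(-1, 5), 1)), Pow(Add(l, l), -1)) = Mul(Add(l, Rational(-1, 5)), Pow(Mul(2, l), -1)) = Mul(Add(Rational(-1, 5), l), Mul(Rational(1, 2), Pow(l, -1))) = Mul(Rational(1, 2), Pow(l, -1), Add(Rational(-1, 5), l)))
Add(Pow(Add(Function('A')(3), 0), -1), Mul(-9, 14)) = Add(Pow(Add(Mul(Rational(1, 10), Pow(3, -1), Add(-1, Mul(5, 3))), 0), -1), Mul(-9, 14)) = Add(Pow(Add(Mul(Rational(1, 10), Rational(1, 3), Add(-1, 15)), 0), -1), -126) = Add(Pow(Add(Mul(Rational(1, 10), Rational(1, 3), 14), 0), -1), -126) = Add(Pow(Add(Rational(7, 15), 0), -1), -126) = Add(Pow(Rational(7, 15), -1), -126) = Add(Rational(15, 7), -126) = Rational(-867, 7)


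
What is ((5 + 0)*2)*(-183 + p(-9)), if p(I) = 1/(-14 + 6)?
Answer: -7325/4 ≈ -1831.3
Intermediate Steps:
p(I) = -⅛ (p(I) = 1/(-8) = -⅛)
((5 + 0)*2)*(-183 + p(-9)) = ((5 + 0)*2)*(-183 - ⅛) = (5*2)*(-1465/8) = 10*(-1465/8) = -7325/4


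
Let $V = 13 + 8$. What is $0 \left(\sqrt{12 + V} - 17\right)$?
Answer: $0$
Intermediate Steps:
$V = 21$
$0 \left(\sqrt{12 + V} - 17\right) = 0 \left(\sqrt{12 + 21} - 17\right) = 0 \left(\sqrt{33} - 17\right) = 0 \left(-17 + \sqrt{33}\right) = 0$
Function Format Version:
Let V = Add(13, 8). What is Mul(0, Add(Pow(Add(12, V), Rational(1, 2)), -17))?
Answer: 0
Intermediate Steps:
V = 21
Mul(0, Add(Pow(Add(12, V), Rational(1, 2)), -17)) = Mul(0, Add(Pow(Add(12, 21), Rational(1, 2)), -17)) = Mul(0, Add(Pow(33, Rational(1, 2)), -17)) = Mul(0, Add(-17, Pow(33, Rational(1, 2)))) = 0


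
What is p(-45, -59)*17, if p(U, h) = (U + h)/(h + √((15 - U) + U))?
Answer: 52156/1733 + 884*√15/1733 ≈ 32.071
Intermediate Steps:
p(U, h) = (U + h)/(h + √15)
p(-45, -59)*17 = ((-45 - 59)/(-59 + √15))*17 = (-104/(-59 + √15))*17 = -104/(-59 + √15)*17 = -1768/(-59 + √15)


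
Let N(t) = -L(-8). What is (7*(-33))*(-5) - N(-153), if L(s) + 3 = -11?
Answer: 1141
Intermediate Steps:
L(s) = -14 (L(s) = -3 - 11 = -14)
N(t) = 14 (N(t) = -1*(-14) = 14)
(7*(-33))*(-5) - N(-153) = (7*(-33))*(-5) - 1*14 = -231*(-5) - 14 = 1155 - 14 = 1141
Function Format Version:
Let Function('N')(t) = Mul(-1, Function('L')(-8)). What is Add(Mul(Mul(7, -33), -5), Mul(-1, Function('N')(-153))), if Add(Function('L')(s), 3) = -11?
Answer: 1141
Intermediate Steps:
Function('L')(s) = -14 (Function('L')(s) = Add(-3, -11) = -14)
Function('N')(t) = 14 (Function('N')(t) = Mul(-1, -14) = 14)
Add(Mul(Mul(7, -33), -5), Mul(-1, Function('N')(-153))) = Add(Mul(Mul(7, -33), -5), Mul(-1, 14)) = Add(Mul(-231, -5), -14) = Add(1155, -14) = 1141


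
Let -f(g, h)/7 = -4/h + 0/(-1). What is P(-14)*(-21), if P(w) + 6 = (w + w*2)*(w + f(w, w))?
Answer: -13986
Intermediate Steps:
f(g, h) = 28/h (f(g, h) = -7*(-4/h + 0/(-1)) = -7*(-4/h + 0*(-1)) = -7*(-4/h + 0) = -(-28)/h = 28/h)
P(w) = -6 + 3*w*(w + 28/w) (P(w) = -6 + (w + w*2)*(w + 28/w) = -6 + (w + 2*w)*(w + 28/w) = -6 + (3*w)*(w + 28/w) = -6 + 3*w*(w + 28/w))
P(-14)*(-21) = (78 + 3*(-14)²)*(-21) = (78 + 3*196)*(-21) = (78 + 588)*(-21) = 666*(-21) = -13986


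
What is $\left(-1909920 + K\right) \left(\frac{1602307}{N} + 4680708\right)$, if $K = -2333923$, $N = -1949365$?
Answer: $- \frac{38722549707132118259}{1949365} \approx -1.9864 \cdot 10^{13}$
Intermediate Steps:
$\left(-1909920 + K\right) \left(\frac{1602307}{N} + 4680708\right) = \left(-1909920 - 2333923\right) \left(\frac{1602307}{-1949365} + 4680708\right) = - 4243843 \left(1602307 \left(- \frac{1}{1949365}\right) + 4680708\right) = - 4243843 \left(- \frac{1602307}{1949365} + 4680708\right) = \left(-4243843\right) \frac{9124406748113}{1949365} = - \frac{38722549707132118259}{1949365}$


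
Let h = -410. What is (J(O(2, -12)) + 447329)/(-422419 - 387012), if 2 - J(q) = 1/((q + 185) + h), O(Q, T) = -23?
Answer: -110938089/200738888 ≈ -0.55265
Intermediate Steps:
J(q) = 2 - 1/(-225 + q) (J(q) = 2 - 1/((q + 185) - 410) = 2 - 1/((185 + q) - 410) = 2 - 1/(-225 + q))
(J(O(2, -12)) + 447329)/(-422419 - 387012) = ((-451 + 2*(-23))/(-225 - 23) + 447329)/(-422419 - 387012) = ((-451 - 46)/(-248) + 447329)/(-809431) = (-1/248*(-497) + 447329)*(-1/809431) = (497/248 + 447329)*(-1/809431) = (110938089/248)*(-1/809431) = -110938089/200738888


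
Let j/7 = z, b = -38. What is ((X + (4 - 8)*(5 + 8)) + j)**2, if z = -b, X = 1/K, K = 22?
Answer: 22174681/484 ≈ 45815.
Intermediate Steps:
X = 1/22 ≈ 0.045455
z = 38 (z = -1*(-38) = 38)
j = 266 (j = 7*38 = 266)
((X + (4 - 8)*(5 + 8)) + j)**2 = ((1/22 + (4 - 8)*(5 + 8)) + 266)**2 = ((1/22 - 4*13) + 266)**2 = ((1/22 - 52) + 266)**2 = (-1143/22 + 266)**2 = (4709/22)**2 = 22174681/484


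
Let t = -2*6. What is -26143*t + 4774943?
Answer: 5088659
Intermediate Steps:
t = -12
-26143*t + 4774943 = -26143*(-12) + 4774943 = 313716 + 4774943 = 5088659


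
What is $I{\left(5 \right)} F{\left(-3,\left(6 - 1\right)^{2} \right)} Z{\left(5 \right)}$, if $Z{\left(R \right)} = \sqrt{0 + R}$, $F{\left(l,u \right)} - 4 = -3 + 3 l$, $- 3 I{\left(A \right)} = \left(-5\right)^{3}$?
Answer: $- \frac{1000 \sqrt{5}}{3} \approx -745.36$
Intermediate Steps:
$I{\left(A \right)} = \frac{125}{3}$ ($I{\left(A \right)} = - \frac{\left(-5\right)^{3}}{3} = \left(- \frac{1}{3}\right) \left(-125\right) = \frac{125}{3}$)
$F{\left(l,u \right)} = 1 + 3 l$ ($F{\left(l,u \right)} = 4 + \left(-3 + 3 l\right) = 1 + 3 l$)
$Z{\left(R \right)} = \sqrt{R}$
$I{\left(5 \right)} F{\left(-3,\left(6 - 1\right)^{2} \right)} Z{\left(5 \right)} = \frac{125 \left(1 + 3 \left(-3\right)\right)}{3} \sqrt{5} = \frac{125 \left(1 - 9\right)}{3} \sqrt{5} = \frac{125}{3} \left(-8\right) \sqrt{5} = - \frac{1000 \sqrt{5}}{3}$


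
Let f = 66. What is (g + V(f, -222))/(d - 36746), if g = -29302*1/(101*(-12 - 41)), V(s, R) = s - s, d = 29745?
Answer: -29302/37476353 ≈ -0.00078188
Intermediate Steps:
V(s, R) = 0
g = 29302/5353 (g = -29302/((-53*101)) = -29302/(-5353) = -29302*(-1/5353) = 29302/5353 ≈ 5.4739)
(g + V(f, -222))/(d - 36746) = (29302/5353 + 0)/(29745 - 36746) = (29302/5353)/(-7001) = (29302/5353)*(-1/7001) = -29302/37476353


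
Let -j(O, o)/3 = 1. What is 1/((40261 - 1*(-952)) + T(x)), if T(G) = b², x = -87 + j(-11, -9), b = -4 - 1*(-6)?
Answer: 1/41217 ≈ 2.4262e-5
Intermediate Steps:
b = 2 (b = -4 + 6 = 2)
j(O, o) = -3 (j(O, o) = -3*1 = -3)
x = -90 (x = -87 - 3 = -90)
T(G) = 4 (T(G) = 2² = 4)
1/((40261 - 1*(-952)) + T(x)) = 1/((40261 - 1*(-952)) + 4) = 1/((40261 + 952) + 4) = 1/(41213 + 4) = 1/41217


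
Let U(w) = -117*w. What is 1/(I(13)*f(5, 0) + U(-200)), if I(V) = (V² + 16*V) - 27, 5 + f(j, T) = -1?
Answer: 1/21300 ≈ 4.6948e-5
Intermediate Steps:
f(j, T) = -6 (f(j, T) = -5 - 1 = -6)
I(V) = -27 + V² + 16*V
1/(I(13)*f(5, 0) + U(-200)) = 1/((-27 + 13² + 16*13)*(-6) - 117*(-200)) = 1/((-27 + 169 + 208)*(-6) + 23400) = 1/(350*(-6) + 23400) = 1/(-2100 + 23400) = 1/21300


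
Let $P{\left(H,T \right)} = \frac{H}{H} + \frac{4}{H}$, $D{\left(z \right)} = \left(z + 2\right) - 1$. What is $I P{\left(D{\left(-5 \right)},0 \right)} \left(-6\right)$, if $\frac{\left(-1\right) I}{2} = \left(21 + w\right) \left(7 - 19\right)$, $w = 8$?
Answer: $0$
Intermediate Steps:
$D{\left(z \right)} = 1 + z$ ($D{\left(z \right)} = \left(2 + z\right) - 1 = 1 + z$)
$P{\left(H,T \right)} = 1 + \frac{4}{H}$
$I = 696$ ($I = - 2 \left(21 + 8\right) \left(7 - 19\right) = - 2 \cdot 29 \left(-12\right) = \left(-2\right) \left(-348\right) = 696$)
$I P{\left(D{\left(-5 \right)},0 \right)} \left(-6\right) = 696 \frac{4 + \left(1 - 5\right)}{1 - 5} \left(-6\right) = 696 \frac{4 - 4}{-4} \left(-6\right) = 696 \left(\left(- \frac{1}{4}\right) 0\right) \left(-6\right) = 696 \cdot 0 \left(-6\right) = 0 \left(-6\right) = 0$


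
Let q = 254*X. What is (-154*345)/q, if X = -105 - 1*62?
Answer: 26565/21209 ≈ 1.2525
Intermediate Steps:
X = -167 (X = -105 - 62 = -167)
q = -42418 (q = 254*(-167) = -42418)
(-154*345)/q = -154*345/(-42418) = -53130*(-1/42418) = 26565/21209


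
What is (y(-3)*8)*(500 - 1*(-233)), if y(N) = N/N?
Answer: 5864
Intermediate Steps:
y(N) = 1
(y(-3)*8)*(500 - 1*(-233)) = (1*8)*(500 - 1*(-233)) = 8*(500 + 233) = 8*733 = 5864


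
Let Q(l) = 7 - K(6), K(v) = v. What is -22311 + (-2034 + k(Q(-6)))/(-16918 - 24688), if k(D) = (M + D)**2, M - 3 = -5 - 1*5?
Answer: -464134734/20803 ≈ -22311.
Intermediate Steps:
M = -7 (M = 3 + (-5 - 1*5) = 3 + (-5 - 5) = 3 - 10 = -7)
Q(l) = 1 (Q(l) = 7 - 1*6 = 7 - 6 = 1)
k(D) = (-7 + D)**2
-22311 + (-2034 + k(Q(-6)))/(-16918 - 24688) = -22311 + (-2034 + (-7 + 1)**2)/(-16918 - 24688) = -22311 + (-2034 + (-6)**2)/(-41606) = -22311 + (-2034 + 36)*(-1/41606) = -22311 - 1998*(-1/41606) = -22311 + 999/20803 = -464134734/20803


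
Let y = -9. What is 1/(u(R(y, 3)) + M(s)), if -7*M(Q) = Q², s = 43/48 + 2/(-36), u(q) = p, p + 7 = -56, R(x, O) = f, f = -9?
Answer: -145152/9159217 ≈ -0.015848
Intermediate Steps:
R(x, O) = -9
p = -63 (p = -7 - 56 = -63)
u(q) = -63
s = 121/144 (s = 43*(1/48) + 2*(-1/36) = 43/48 - 1/18 = 121/144 ≈ 0.84028)
M(Q) = -Q²/7
1/(u(R(y, 3)) + M(s)) = 1/(-63 - (121/144)²/7) = 1/(-63 - ⅐*14641/20736) = 1/(-63 - 14641/145152) = 1/(-9159217/145152) = -145152/9159217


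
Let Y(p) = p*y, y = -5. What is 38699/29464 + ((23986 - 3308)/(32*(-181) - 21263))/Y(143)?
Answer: 107030755681/81423027400 ≈ 1.3145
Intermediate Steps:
Y(p) = -5*p (Y(p) = p*(-5) = -5*p)
38699/29464 + ((23986 - 3308)/(32*(-181) - 21263))/Y(143) = 38699/29464 + ((23986 - 3308)/(32*(-181) - 21263))/((-5*143)) = 38699*(1/29464) + (20678/(-5792 - 21263))/(-715) = 38699/29464 + (20678/(-27055))*(-1/715) = 38699/29464 + (20678*(-1/27055))*(-1/715) = 38699/29464 - 2954/3865*(-1/715) = 38699/29464 + 2954/2763475 = 107030755681/81423027400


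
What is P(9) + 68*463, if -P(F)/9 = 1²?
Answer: 31475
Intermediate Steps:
P(F) = -9 (P(F) = -9*1² = -9*1 = -9)
P(9) + 68*463 = -9 + 68*463 = -9 + 31484 = 31475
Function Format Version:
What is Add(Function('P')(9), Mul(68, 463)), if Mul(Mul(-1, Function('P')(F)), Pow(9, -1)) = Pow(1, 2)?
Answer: 31475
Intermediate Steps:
Function('P')(F) = -9 (Function('P')(F) = Mul(-9, Pow(1, 2)) = Mul(-9, 1) = -9)
Add(Function('P')(9), Mul(68, 463)) = Add(-9, Mul(68, 463)) = Add(-9, 31484) = 31475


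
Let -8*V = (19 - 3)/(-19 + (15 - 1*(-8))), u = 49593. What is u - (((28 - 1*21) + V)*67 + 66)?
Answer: 98183/2 ≈ 49092.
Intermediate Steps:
V = -½ (V = -(19 - 3)/(8*(-19 + (15 - 1*(-8)))) = -2/(-19 + (15 + 8)) = -2/(-19 + 23) = -2/4 = -⅛*4 = -½ ≈ -0.50000)
u - (((28 - 1*21) + V)*67 + 66) = 49593 - (((28 - 1*21) - ½)*67 + 66) = 49593 - (((28 - 21) - ½)*67 + 66) = 49593 - ((7 - ½)*67 + 66) = 49593 - ((13/2)*67 + 66) = 49593 - (871/2 + 66) = 49593 - 1*1003/2 = 49593 - 1003/2 = 98183/2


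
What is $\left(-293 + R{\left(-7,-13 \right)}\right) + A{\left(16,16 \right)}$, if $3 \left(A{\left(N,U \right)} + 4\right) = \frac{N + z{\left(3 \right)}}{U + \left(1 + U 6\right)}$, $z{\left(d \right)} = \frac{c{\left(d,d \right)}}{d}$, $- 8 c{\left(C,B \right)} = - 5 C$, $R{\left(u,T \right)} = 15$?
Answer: $- \frac{764651}{2712} \approx -281.95$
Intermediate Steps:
$c{\left(C,B \right)} = \frac{5 C}{8}$ ($c{\left(C,B \right)} = - \frac{\left(-5\right) C}{8} = \frac{5 C}{8}$)
$z{\left(d \right)} = \frac{5}{8}$ ($z{\left(d \right)} = \frac{\frac{5}{8} d}{d} = \frac{5}{8}$)
$A{\left(N,U \right)} = -4 + \frac{\frac{5}{8} + N}{3 \left(1 + 7 U\right)}$ ($A{\left(N,U \right)} = -4 + \frac{\left(N + \frac{5}{8}\right) \frac{1}{U + \left(1 + U 6\right)}}{3} = -4 + \frac{\left(\frac{5}{8} + N\right) \frac{1}{U + \left(1 + 6 U\right)}}{3} = -4 + \frac{\left(\frac{5}{8} + N\right) \frac{1}{1 + 7 U}}{3} = -4 + \frac{\frac{1}{1 + 7 U} \left(\frac{5}{8} + N\right)}{3} = -4 + \frac{\frac{5}{8} + N}{3 \left(1 + 7 U\right)}$)
$\left(-293 + R{\left(-7,-13 \right)}\right) + A{\left(16,16 \right)} = \left(-293 + 15\right) + \frac{-91 - 10752 + 8 \cdot 16}{24 \left(1 + 7 \cdot 16\right)} = -278 + \frac{-91 - 10752 + 128}{24 \left(1 + 112\right)} = -278 + \frac{1}{24} \cdot \frac{1}{113} \left(-10715\right) = -278 - \frac{10715}{2712} = - \frac{764651}{2712}$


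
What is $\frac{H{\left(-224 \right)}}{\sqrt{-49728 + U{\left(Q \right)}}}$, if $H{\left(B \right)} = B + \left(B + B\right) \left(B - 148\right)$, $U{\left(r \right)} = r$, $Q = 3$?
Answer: $- \frac{166432 i \sqrt{221}}{3315} \approx - 746.36 i$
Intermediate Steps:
$H{\left(B \right)} = B + 2 B \left(-148 + B\right)$
$\frac{H{\left(-224 \right)}}{\sqrt{-49728 + U{\left(Q \right)}}} = \frac{\left(-224\right) \left(-295 + 2 \left(-224\right)\right)}{\sqrt{-49728 + 3}} = \frac{\left(-224\right) \left(-295 - 448\right)}{\sqrt{-49725}} = \frac{\left(-224\right) \left(-743\right)}{15 i \sqrt{221}} = 166432 \left(- \frac{i \sqrt{221}}{3315}\right) = - \frac{166432 i \sqrt{221}}{3315}$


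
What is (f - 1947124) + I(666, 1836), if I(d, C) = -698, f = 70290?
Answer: -1877532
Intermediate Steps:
(f - 1947124) + I(666, 1836) = (70290 - 1947124) - 698 = -1876834 - 698 = -1877532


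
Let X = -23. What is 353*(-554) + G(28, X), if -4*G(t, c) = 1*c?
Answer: -782225/4 ≈ -1.9556e+5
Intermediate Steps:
G(t, c) = -c/4
353*(-554) + G(28, X) = 353*(-554) - ¼*(-23) = -195562 + 23/4 = -782225/4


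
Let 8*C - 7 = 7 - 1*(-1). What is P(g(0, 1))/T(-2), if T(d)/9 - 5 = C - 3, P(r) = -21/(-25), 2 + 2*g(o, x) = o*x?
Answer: 56/2325 ≈ 0.024086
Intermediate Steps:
C = 15/8 (C = 7/8 + (7 - 1*(-1))/8 = 7/8 + (7 + 1)/8 = 7/8 + (1/8)*8 = 7/8 + 1 = 15/8 ≈ 1.8750)
g(o, x) = -1 + o*x/2 (g(o, x) = -1 + (o*x)/2 = -1 + o*x/2)
P(r) = 21/25 (P(r) = -21*(-1/25) = 21/25)
T(d) = 279/8 (T(d) = 45 + 9*(15/8 - 3) = 45 + 9*(-9/8) = 45 - 81/8 = 279/8)
P(g(0, 1))/T(-2) = 21/(25*(279/8)) = (21/25)*(8/279) = 56/2325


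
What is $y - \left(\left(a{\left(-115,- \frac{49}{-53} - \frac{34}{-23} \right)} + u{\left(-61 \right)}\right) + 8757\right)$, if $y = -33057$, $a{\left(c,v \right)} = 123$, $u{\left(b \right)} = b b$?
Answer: $-45658$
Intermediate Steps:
$u{\left(b \right)} = b^{2}$
$y - \left(\left(a{\left(-115,- \frac{49}{-53} - \frac{34}{-23} \right)} + u{\left(-61 \right)}\right) + 8757\right) = -33057 - \left(\left(123 + \left(-61\right)^{2}\right) + 8757\right) = -33057 - \left(\left(123 + 3721\right) + 8757\right) = -33057 - \left(3844 + 8757\right) = -33057 - 12601 = -45658$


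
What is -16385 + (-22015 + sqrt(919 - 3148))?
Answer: -38400 + I*sqrt(2229) ≈ -38400.0 + 47.212*I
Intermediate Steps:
-16385 + (-22015 + sqrt(919 - 3148)) = -16385 + (-22015 + sqrt(-2229)) = -16385 + (-22015 + I*sqrt(2229)) = -38400 + I*sqrt(2229)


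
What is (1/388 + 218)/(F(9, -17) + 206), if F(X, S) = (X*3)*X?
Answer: 84585/174212 ≈ 0.48553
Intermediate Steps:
F(X, S) = 3*X**2 (F(X, S) = (3*X)*X = 3*X**2)
(1/388 + 218)/(F(9, -17) + 206) = (1/388 + 218)/(3*9**2 + 206) = (1/388 + 218)/(3*81 + 206) = 84585/(388*(243 + 206)) = (84585/388)/449 = (84585/388)*(1/449) = 84585/174212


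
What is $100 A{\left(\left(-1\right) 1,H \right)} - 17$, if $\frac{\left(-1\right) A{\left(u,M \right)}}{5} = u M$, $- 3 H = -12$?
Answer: $1983$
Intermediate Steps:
$H = 4$ ($H = \left(- \frac{1}{3}\right) \left(-12\right) = 4$)
$A{\left(u,M \right)} = - 5 M u$ ($A{\left(u,M \right)} = - 5 u M = - 5 M u$)
$100 A{\left(\left(-1\right) 1,H \right)} - 17 = 100 \left(\left(-5\right) 4 \left(\left(-1\right) 1\right)\right) - 17 = 100 \left(\left(-5\right) 4 \left(-1\right)\right) - 17 = 100 \cdot 20 - 17 = 2000 - 17 = 1983$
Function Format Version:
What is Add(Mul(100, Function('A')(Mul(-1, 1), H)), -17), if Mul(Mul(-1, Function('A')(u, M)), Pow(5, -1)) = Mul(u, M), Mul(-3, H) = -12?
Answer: 1983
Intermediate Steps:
H = 4 (H = Mul(Rational(-1, 3), -12) = 4)
Function('A')(u, M) = Mul(-5, M, u) (Function('A')(u, M) = Mul(-5, Mul(u, M)) = Mul(-5, Mul(M, u)) = Mul(-5, M, u))
Add(Mul(100, Function('A')(Mul(-1, 1), H)), -17) = Add(Mul(100, Mul(-5, 4, Mul(-1, 1))), -17) = Add(Mul(100, Mul(-5, 4, -1)), -17) = Add(Mul(100, 20), -17) = Add(2000, -17) = 1983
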